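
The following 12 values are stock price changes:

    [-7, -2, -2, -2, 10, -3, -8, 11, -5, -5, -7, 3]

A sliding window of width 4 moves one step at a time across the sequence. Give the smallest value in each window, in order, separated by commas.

-7, -2, -3, -8, -8, -8, -8, -7, -7

(-7, -2, -2, -2) → min -7
(-2, -2, -2, 10) → min -2
(-2, -2, 10, -3) → min -3
(-2, 10, -3, -8) → min -8
(10, -3, -8, 11) → min -8
(-3, -8, 11, -5) → min -8
(-8, 11, -5, -5) → min -8
(11, -5, -5, -7) → min -7
(-5, -5, -7, 3) → min -7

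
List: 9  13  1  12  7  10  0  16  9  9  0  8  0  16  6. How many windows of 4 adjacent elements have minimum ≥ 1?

3

[9, 13, 1, 12] → min 1  ≥ 1 ✓
[13, 1, 12, 7] → min 1  ≥ 1 ✓
[1, 12, 7, 10] → min 1  ≥ 1 ✓
[12, 7, 10, 0] → min 0
[7, 10, 0, 16] → min 0
[10, 0, 16, 9] → min 0
[0, 16, 9, 9] → min 0
[16, 9, 9, 0] → min 0
[9, 9, 0, 8] → min 0
[9, 0, 8, 0] → min 0
[0, 8, 0, 16] → min 0
[8, 0, 16, 6] → min 0
3 windows satisfy the condition.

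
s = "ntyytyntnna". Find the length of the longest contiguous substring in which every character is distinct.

3

add n: [n] len 1
add t: [n, t] len 2
add y: [n, t, y] len 3
add y (repeat y, move left end past it): [y] len 1
add t: [y, t] len 2
add y (repeat y, move left end past it): [t, y] len 2
add n: [t, y, n] len 3
add t (repeat t, move left end past it): [y, n, t] len 3
add n (repeat n, move left end past it): [t, n] len 2
add n (repeat n, move left end past it): [n] len 1
add a: [n, a] len 2
Longest all-distinct length: 3.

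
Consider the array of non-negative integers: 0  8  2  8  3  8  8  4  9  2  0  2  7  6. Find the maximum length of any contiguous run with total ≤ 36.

8

add 0: [0] sum 0, len 1
add 8: [0, 8] sum 8, len 2
add 2: [0, 8, 2] sum 10, len 3
add 8: [0, 8, 2, 8] sum 18, len 4
add 3: [0, 8, 2, 8, 3] sum 21, len 5
add 8: [0, 8, 2, 8, 3, 8] sum 29, len 6
add 8: [2, 8, 3, 8, 8] sum 29, len 5
add 4: [2, 8, 3, 8, 8, 4] sum 33, len 6
add 9: [3, 8, 8, 4, 9] sum 32, len 5
add 2: [3, 8, 8, 4, 9, 2] sum 34, len 6
add 0: [3, 8, 8, 4, 9, 2, 0] sum 34, len 7
add 2: [3, 8, 8, 4, 9, 2, 0, 2] sum 36, len 8
add 7: [8, 4, 9, 2, 0, 2, 7] sum 32, len 7
add 6: [4, 9, 2, 0, 2, 7, 6] sum 30, len 7
Longest length seen: 8.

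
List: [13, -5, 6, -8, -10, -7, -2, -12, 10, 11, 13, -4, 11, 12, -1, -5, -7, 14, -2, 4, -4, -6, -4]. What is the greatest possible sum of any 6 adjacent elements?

53

13 -5 6 -8 -10 -7 → sum -11
-5 6 -8 -10 -7 -2 → sum -26
6 -8 -10 -7 -2 -12 → sum -33
-8 -10 -7 -2 -12 10 → sum -29
-10 -7 -2 -12 10 11 → sum -10
-7 -2 -12 10 11 13 → sum 13
-2 -12 10 11 13 -4 → sum 16
-12 10 11 13 -4 11 → sum 29
10 11 13 -4 11 12 → sum 53
11 13 -4 11 12 -1 → sum 42
13 -4 11 12 -1 -5 → sum 26
-4 11 12 -1 -5 -7 → sum 6
11 12 -1 -5 -7 14 → sum 24
12 -1 -5 -7 14 -2 → sum 11
-1 -5 -7 14 -2 4 → sum 3
-5 -7 14 -2 4 -4 → sum 0
-7 14 -2 4 -4 -6 → sum -1
14 -2 4 -4 -6 -4 → sum 2
Greatest of these is 53.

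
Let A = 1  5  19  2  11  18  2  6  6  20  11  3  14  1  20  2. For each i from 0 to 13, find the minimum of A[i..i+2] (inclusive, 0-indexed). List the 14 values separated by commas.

1, 2, 2, 2, 2, 2, 2, 6, 6, 3, 3, 1, 1, 1

(1, 5, 19) → min 1
(5, 19, 2) → min 2
(19, 2, 11) → min 2
(2, 11, 18) → min 2
(11, 18, 2) → min 2
(18, 2, 6) → min 2
(2, 6, 6) → min 2
(6, 6, 20) → min 6
(6, 20, 11) → min 6
(20, 11, 3) → min 3
(11, 3, 14) → min 3
(3, 14, 1) → min 1
(14, 1, 20) → min 1
(1, 20, 2) → min 1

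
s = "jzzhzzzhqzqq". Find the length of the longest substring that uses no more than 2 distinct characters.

7

[j] 1 distinct, len 1
[j, z] 2 distinct, len 2
[j, z, z] 2 distinct, len 3
[z, z, h] 2 distinct, len 3
[z, z, h, z] 2 distinct, len 4
[z, z, h, z, z] 2 distinct, len 5
[z, z, h, z, z, z] 2 distinct, len 6
[z, z, h, z, z, z, h] 2 distinct, len 7
[h, q] 2 distinct, len 2
[q, z] 2 distinct, len 2
[q, z, q] 2 distinct, len 3
[q, z, q, q] 2 distinct, len 4
Longest length with ≤2 distinct: 7.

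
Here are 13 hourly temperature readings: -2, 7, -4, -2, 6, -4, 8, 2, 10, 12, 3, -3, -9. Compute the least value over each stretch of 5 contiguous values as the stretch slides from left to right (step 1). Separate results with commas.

-4, -4, -4, -4, -4, -4, 2, -3, -9

(-2, 7, -4, -2, 6) → min -4
(7, -4, -2, 6, -4) → min -4
(-4, -2, 6, -4, 8) → min -4
(-2, 6, -4, 8, 2) → min -4
(6, -4, 8, 2, 10) → min -4
(-4, 8, 2, 10, 12) → min -4
(8, 2, 10, 12, 3) → min 2
(2, 10, 12, 3, -3) → min -3
(10, 12, 3, -3, -9) → min -9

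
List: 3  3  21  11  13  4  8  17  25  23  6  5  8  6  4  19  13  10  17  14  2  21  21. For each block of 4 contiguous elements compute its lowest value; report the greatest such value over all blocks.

3 3 21 11 → min 3
3 21 11 13 → min 3
21 11 13 4 → min 4
11 13 4 8 → min 4
13 4 8 17 → min 4
4 8 17 25 → min 4
8 17 25 23 → min 8
17 25 23 6 → min 6
25 23 6 5 → min 5
23 6 5 8 → min 5
6 5 8 6 → min 5
5 8 6 4 → min 4
8 6 4 19 → min 4
6 4 19 13 → min 4
4 19 13 10 → min 4
19 13 10 17 → min 10
13 10 17 14 → min 10
10 17 14 2 → min 2
17 14 2 21 → min 2
14 2 21 21 → min 2
Greatest of these is 10.

10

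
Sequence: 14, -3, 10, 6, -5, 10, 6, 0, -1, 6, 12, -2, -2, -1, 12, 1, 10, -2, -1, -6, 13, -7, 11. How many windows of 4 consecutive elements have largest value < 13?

(14, -3, 10, 6) → max 14
(-3, 10, 6, -5) → max 10  < 13 ✓
(10, 6, -5, 10) → max 10  < 13 ✓
(6, -5, 10, 6) → max 10  < 13 ✓
(-5, 10, 6, 0) → max 10  < 13 ✓
(10, 6, 0, -1) → max 10  < 13 ✓
(6, 0, -1, 6) → max 6  < 13 ✓
(0, -1, 6, 12) → max 12  < 13 ✓
(-1, 6, 12, -2) → max 12  < 13 ✓
(6, 12, -2, -2) → max 12  < 13 ✓
(12, -2, -2, -1) → max 12  < 13 ✓
(-2, -2, -1, 12) → max 12  < 13 ✓
(-2, -1, 12, 1) → max 12  < 13 ✓
(-1, 12, 1, 10) → max 12  < 13 ✓
(12, 1, 10, -2) → max 12  < 13 ✓
(1, 10, -2, -1) → max 10  < 13 ✓
(10, -2, -1, -6) → max 10  < 13 ✓
(-2, -1, -6, 13) → max 13
(-1, -6, 13, -7) → max 13
(-6, 13, -7, 11) → max 13
16 windows satisfy the condition.

16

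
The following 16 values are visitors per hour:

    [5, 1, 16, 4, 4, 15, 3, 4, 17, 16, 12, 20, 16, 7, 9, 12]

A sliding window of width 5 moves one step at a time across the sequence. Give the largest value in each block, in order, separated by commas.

(5, 1, 16, 4, 4) → max 16
(1, 16, 4, 4, 15) → max 16
(16, 4, 4, 15, 3) → max 16
(4, 4, 15, 3, 4) → max 15
(4, 15, 3, 4, 17) → max 17
(15, 3, 4, 17, 16) → max 17
(3, 4, 17, 16, 12) → max 17
(4, 17, 16, 12, 20) → max 20
(17, 16, 12, 20, 16) → max 20
(16, 12, 20, 16, 7) → max 20
(12, 20, 16, 7, 9) → max 20
(20, 16, 7, 9, 12) → max 20

16, 16, 16, 15, 17, 17, 17, 20, 20, 20, 20, 20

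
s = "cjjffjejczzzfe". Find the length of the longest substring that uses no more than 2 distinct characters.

5

add c: window [c] (1 distinct), len 1
add j: window [c, j] (2 distinct), len 2
add j: window [c, j, j] (2 distinct), len 3
add f: window [j, j, f] (2 distinct), len 3
add f: window [j, j, f, f] (2 distinct), len 4
add j: window [j, j, f, f, j] (2 distinct), len 5
add e: window [j, e] (2 distinct), len 2
add j: window [j, e, j] (2 distinct), len 3
add c: window [j, c] (2 distinct), len 2
add z: window [c, z] (2 distinct), len 2
add z: window [c, z, z] (2 distinct), len 3
add z: window [c, z, z, z] (2 distinct), len 4
add f: window [z, z, z, f] (2 distinct), len 4
add e: window [f, e] (2 distinct), len 2
Longest length with ≤2 distinct: 5.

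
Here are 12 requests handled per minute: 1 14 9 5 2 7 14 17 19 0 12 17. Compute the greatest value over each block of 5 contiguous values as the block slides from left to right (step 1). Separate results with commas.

14, 14, 14, 17, 19, 19, 19, 19

1 14 9 5 2 → max 14
14 9 5 2 7 → max 14
9 5 2 7 14 → max 14
5 2 7 14 17 → max 17
2 7 14 17 19 → max 19
7 14 17 19 0 → max 19
14 17 19 0 12 → max 19
17 19 0 12 17 → max 19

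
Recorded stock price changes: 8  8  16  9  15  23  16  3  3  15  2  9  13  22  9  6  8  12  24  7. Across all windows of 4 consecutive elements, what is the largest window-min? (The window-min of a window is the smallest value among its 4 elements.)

Window mins for each of the 17 positions:
8 8 16 9 → min 8
8 16 9 15 → min 8
16 9 15 23 → min 9
9 15 23 16 → min 9
15 23 16 3 → min 3
23 16 3 3 → min 3
16 3 3 15 → min 3
3 3 15 2 → min 2
3 15 2 9 → min 2
15 2 9 13 → min 2
2 9 13 22 → min 2
9 13 22 9 → min 9
13 22 9 6 → min 6
22 9 6 8 → min 6
9 6 8 12 → min 6
6 8 12 24 → min 6
8 12 24 7 → min 7
Largest of these is 9.

9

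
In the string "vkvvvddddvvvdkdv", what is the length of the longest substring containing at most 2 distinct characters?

Extend right; when distinct count exceeds 2, shrink from the left:
add v: window [v] (1 distinct), len 1
add k: window [v, k] (2 distinct), len 2
add v: window [v, k, v] (2 distinct), len 3
add v: window [v, k, v, v] (2 distinct), len 4
add v: window [v, k, v, v, v] (2 distinct), len 5
add d: window [v, v, v, d] (2 distinct), len 4
add d: window [v, v, v, d, d] (2 distinct), len 5
add d: window [v, v, v, d, d, d] (2 distinct), len 6
add d: window [v, v, v, d, d, d, d] (2 distinct), len 7
add v: window [v, v, v, d, d, d, d, v] (2 distinct), len 8
add v: window [v, v, v, d, d, d, d, v, v] (2 distinct), len 9
add v: window [v, v, v, d, d, d, d, v, v, v] (2 distinct), len 10
add d: window [v, v, v, d, d, d, d, v, v, v, d] (2 distinct), len 11
add k: window [d, k] (2 distinct), len 2
add d: window [d, k, d] (2 distinct), len 3
add v: window [d, v] (2 distinct), len 2
Longest length with ≤2 distinct: 11.

11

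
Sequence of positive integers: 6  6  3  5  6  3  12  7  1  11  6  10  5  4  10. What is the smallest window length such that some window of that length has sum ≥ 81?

add 6: running sum 6 < 81
add 6: running sum 12 < 81
add 3: running sum 15 < 81
add 5: running sum 20 < 81
add 6: running sum 26 < 81
add 3: running sum 29 < 81
add 12: running sum 41 < 81
add 7: running sum 48 < 81
add 1: running sum 49 < 81
add 11: running sum 60 < 81
add 6: running sum 66 < 81
add 10: running sum 76 < 81
end 12: [6, 6, 3, 5, 6, 3, 12, 7, 1, 11, 6, 10, 5] sum 81, len 13
end 13: [6, 6, 3, 5, 6, 3, 12, 7, 1, 11, 6, 10, 5, 4] sum 85, len 14
end 14: [3, 5, 6, 3, 12, 7, 1, 11, 6, 10, 5, 4, 10] sum 83, len 13
Shortest qualifying length: 13.

13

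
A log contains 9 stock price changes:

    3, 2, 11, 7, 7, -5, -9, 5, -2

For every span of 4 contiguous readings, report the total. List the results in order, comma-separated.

23, 27, 20, 0, -2, -11

Sliding a size-4 window across the 9 values:
(3, 2, 11, 7) → sum 23
(2, 11, 7, 7) → sum 27
(11, 7, 7, -5) → sum 20
(7, 7, -5, -9) → sum 0
(7, -5, -9, 5) → sum -2
(-5, -9, 5, -2) → sum -11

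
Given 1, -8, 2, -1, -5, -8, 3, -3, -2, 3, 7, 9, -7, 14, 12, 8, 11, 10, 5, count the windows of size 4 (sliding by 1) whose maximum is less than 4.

7

1 -8 2 -1 → max 2  < 4 ✓
-8 2 -1 -5 → max 2  < 4 ✓
2 -1 -5 -8 → max 2  < 4 ✓
-1 -5 -8 3 → max 3  < 4 ✓
-5 -8 3 -3 → max 3  < 4 ✓
-8 3 -3 -2 → max 3  < 4 ✓
3 -3 -2 3 → max 3  < 4 ✓
-3 -2 3 7 → max 7
-2 3 7 9 → max 9
3 7 9 -7 → max 9
7 9 -7 14 → max 14
9 -7 14 12 → max 14
-7 14 12 8 → max 14
14 12 8 11 → max 14
12 8 11 10 → max 12
8 11 10 5 → max 11
7 windows satisfy the condition.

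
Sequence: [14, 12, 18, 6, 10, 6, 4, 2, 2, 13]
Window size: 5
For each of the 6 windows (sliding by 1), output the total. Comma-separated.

60, 52, 44, 28, 24, 27

Sliding a size-5 window across the 10 values:
[14, 12, 18, 6, 10] → sum 60
[12, 18, 6, 10, 6] → sum 52
[18, 6, 10, 6, 4] → sum 44
[6, 10, 6, 4, 2] → sum 28
[10, 6, 4, 2, 2] → sum 24
[6, 4, 2, 2, 13] → sum 27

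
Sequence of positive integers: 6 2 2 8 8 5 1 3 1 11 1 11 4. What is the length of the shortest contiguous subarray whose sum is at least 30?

Extend right; whenever the sum reaches 30, record the length and shrink from the left:
add 6: running sum 6 < 30
add 2: running sum 8 < 30
add 2: running sum 10 < 30
add 8: running sum 18 < 30
add 8: running sum 26 < 30
add 5: shortest ending here [6, 2, 2, 8, 8, 5] sum 31, len 6
add 1: shortest ending here [6, 2, 2, 8, 8, 5, 1] sum 32, len 7
add 3: shortest ending here [6, 2, 2, 8, 8, 5, 1, 3] sum 35, len 8
add 1: shortest ending here [2, 2, 8, 8, 5, 1, 3, 1] sum 30, len 8
add 11: shortest ending here [8, 8, 5, 1, 3, 1, 11] sum 37, len 7
add 1: shortest ending here [8, 5, 1, 3, 1, 11, 1] sum 30, len 7
add 11: shortest ending here [5, 1, 3, 1, 11, 1, 11] sum 33, len 7
add 4: shortest ending here [3, 1, 11, 1, 11, 4] sum 31, len 6
Shortest qualifying length: 6.

6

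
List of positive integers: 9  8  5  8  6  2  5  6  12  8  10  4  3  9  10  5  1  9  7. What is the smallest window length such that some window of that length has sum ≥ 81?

12

add 9: running sum 9 < 81
add 8: running sum 17 < 81
add 5: running sum 22 < 81
add 8: running sum 30 < 81
add 6: running sum 36 < 81
add 2: running sum 38 < 81
add 5: running sum 43 < 81
add 6: running sum 49 < 81
add 12: running sum 61 < 81
add 8: running sum 69 < 81
add 10: running sum 79 < 81
end 11: [9, 8, 5, 8, 6, 2, 5, 6, 12, 8, 10, 4] sum 83, len 12
end 12: [9, 8, 5, 8, 6, 2, 5, 6, 12, 8, 10, 4, 3] sum 86, len 13
end 13: [8, 5, 8, 6, 2, 5, 6, 12, 8, 10, 4, 3, 9] sum 86, len 13
end 14: [8, 6, 2, 5, 6, 12, 8, 10, 4, 3, 9, 10] sum 83, len 12
end 15: [8, 6, 2, 5, 6, 12, 8, 10, 4, 3, 9, 10, 5] sum 88, len 13
end 16: [6, 2, 5, 6, 12, 8, 10, 4, 3, 9, 10, 5, 1] sum 81, len 13
end 17: [5, 6, 12, 8, 10, 4, 3, 9, 10, 5, 1, 9] sum 82, len 12
end 18: [6, 12, 8, 10, 4, 3, 9, 10, 5, 1, 9, 7] sum 84, len 12
Shortest qualifying length: 12.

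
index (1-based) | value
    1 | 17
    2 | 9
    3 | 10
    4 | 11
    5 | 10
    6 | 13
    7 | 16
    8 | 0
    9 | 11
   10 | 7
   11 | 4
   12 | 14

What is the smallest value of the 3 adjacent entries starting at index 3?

10

Elements at indices 3..5: 10, 11, 10
min(10, 11, 10) = 10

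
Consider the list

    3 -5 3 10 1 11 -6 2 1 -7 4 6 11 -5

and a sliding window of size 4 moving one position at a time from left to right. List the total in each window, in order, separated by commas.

11, 9, 25, 16, 8, 8, -10, 0, 4, 14, 16

Sliding a size-4 window across the 14 values:
[3, -5, 3, 10] → sum 11
[-5, 3, 10, 1] → sum 9
[3, 10, 1, 11] → sum 25
[10, 1, 11, -6] → sum 16
[1, 11, -6, 2] → sum 8
[11, -6, 2, 1] → sum 8
[-6, 2, 1, -7] → sum -10
[2, 1, -7, 4] → sum 0
[1, -7, 4, 6] → sum 4
[-7, 4, 6, 11] → sum 14
[4, 6, 11, -5] → sum 16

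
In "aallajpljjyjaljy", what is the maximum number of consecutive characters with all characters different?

[a] len 1
[a] len 1
[a, l] len 2
[l] len 1
[l, a] len 2
[l, a, j] len 3
[l, a, j, p] len 4
[a, j, p, l] len 4
[p, l, j] len 3
[j] len 1
[j, y] len 2
[y, j] len 2
[y, j, a] len 3
[y, j, a, l] len 4
[a, l, j] len 3
[a, l, j, y] len 4
Longest all-distinct length: 4.

4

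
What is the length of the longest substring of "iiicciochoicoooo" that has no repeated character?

4

[i] len 1
[i] len 1
[i] len 1
[i, c] len 2
[c] len 1
[c, i] len 2
[c, i, o] len 3
[i, o, c] len 3
[i, o, c, h] len 4
[c, h, o] len 3
[c, h, o, i] len 4
[h, o, i, c] len 4
[i, c, o] len 3
[o] len 1
[o] len 1
[o] len 1
Longest all-distinct length: 4.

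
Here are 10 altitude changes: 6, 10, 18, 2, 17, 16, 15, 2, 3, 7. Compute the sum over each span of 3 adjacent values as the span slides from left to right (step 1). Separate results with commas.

(6, 10, 18) → sum 34
(10, 18, 2) → sum 30
(18, 2, 17) → sum 37
(2, 17, 16) → sum 35
(17, 16, 15) → sum 48
(16, 15, 2) → sum 33
(15, 2, 3) → sum 20
(2, 3, 7) → sum 12

34, 30, 37, 35, 48, 33, 20, 12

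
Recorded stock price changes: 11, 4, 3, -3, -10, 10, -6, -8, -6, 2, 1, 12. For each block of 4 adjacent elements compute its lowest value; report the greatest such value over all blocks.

Each size-4 window and its min:
(11, 4, 3, -3) → min -3
(4, 3, -3, -10) → min -10
(3, -3, -10, 10) → min -10
(-3, -10, 10, -6) → min -10
(-10, 10, -6, -8) → min -10
(10, -6, -8, -6) → min -8
(-6, -8, -6, 2) → min -8
(-8, -6, 2, 1) → min -8
(-6, 2, 1, 12) → min -6
Greatest of these is -3.

-3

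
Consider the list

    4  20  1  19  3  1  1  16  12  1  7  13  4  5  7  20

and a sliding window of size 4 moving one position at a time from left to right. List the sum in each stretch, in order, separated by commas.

44, 43, 24, 24, 21, 30, 30, 36, 33, 25, 29, 29, 36

[4, 20, 1, 19] → sum 44
[20, 1, 19, 3] → sum 43
[1, 19, 3, 1] → sum 24
[19, 3, 1, 1] → sum 24
[3, 1, 1, 16] → sum 21
[1, 1, 16, 12] → sum 30
[1, 16, 12, 1] → sum 30
[16, 12, 1, 7] → sum 36
[12, 1, 7, 13] → sum 33
[1, 7, 13, 4] → sum 25
[7, 13, 4, 5] → sum 29
[13, 4, 5, 7] → sum 29
[4, 5, 7, 20] → sum 36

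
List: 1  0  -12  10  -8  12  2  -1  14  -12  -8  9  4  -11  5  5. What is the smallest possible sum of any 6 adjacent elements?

Window sums for each of the 11 positions:
(1, 0, -12, 10, -8, 12) → sum 3
(0, -12, 10, -8, 12, 2) → sum 4
(-12, 10, -8, 12, 2, -1) → sum 3
(10, -8, 12, 2, -1, 14) → sum 29
(-8, 12, 2, -1, 14, -12) → sum 7
(12, 2, -1, 14, -12, -8) → sum 7
(2, -1, 14, -12, -8, 9) → sum 4
(-1, 14, -12, -8, 9, 4) → sum 6
(14, -12, -8, 9, 4, -11) → sum -4
(-12, -8, 9, 4, -11, 5) → sum -13
(-8, 9, 4, -11, 5, 5) → sum 4
Smallest of these is -13.

-13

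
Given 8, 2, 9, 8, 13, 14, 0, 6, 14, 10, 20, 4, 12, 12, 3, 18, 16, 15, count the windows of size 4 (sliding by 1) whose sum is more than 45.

6

8 2 9 8 → sum 27
2 9 8 13 → sum 32
9 8 13 14 → sum 44
8 13 14 0 → sum 35
13 14 0 6 → sum 33
14 0 6 14 → sum 34
0 6 14 10 → sum 30
6 14 10 20 → sum 50  > 45 ✓
14 10 20 4 → sum 48  > 45 ✓
10 20 4 12 → sum 46  > 45 ✓
20 4 12 12 → sum 48  > 45 ✓
4 12 12 3 → sum 31
12 12 3 18 → sum 45
12 3 18 16 → sum 49  > 45 ✓
3 18 16 15 → sum 52  > 45 ✓
6 windows satisfy the condition.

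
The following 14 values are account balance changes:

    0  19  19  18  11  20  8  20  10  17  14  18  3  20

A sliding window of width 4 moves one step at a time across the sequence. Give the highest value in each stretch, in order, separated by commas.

19, 19, 20, 20, 20, 20, 20, 20, 18, 18, 20

[0, 19, 19, 18] → max 19
[19, 19, 18, 11] → max 19
[19, 18, 11, 20] → max 20
[18, 11, 20, 8] → max 20
[11, 20, 8, 20] → max 20
[20, 8, 20, 10] → max 20
[8, 20, 10, 17] → max 20
[20, 10, 17, 14] → max 20
[10, 17, 14, 18] → max 18
[17, 14, 18, 3] → max 18
[14, 18, 3, 20] → max 20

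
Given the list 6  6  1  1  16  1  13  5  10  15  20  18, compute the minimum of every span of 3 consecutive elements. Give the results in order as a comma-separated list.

1, 1, 1, 1, 1, 1, 5, 5, 10, 15

6 6 1 → min 1
6 1 1 → min 1
1 1 16 → min 1
1 16 1 → min 1
16 1 13 → min 1
1 13 5 → min 1
13 5 10 → min 5
5 10 15 → min 5
10 15 20 → min 10
15 20 18 → min 15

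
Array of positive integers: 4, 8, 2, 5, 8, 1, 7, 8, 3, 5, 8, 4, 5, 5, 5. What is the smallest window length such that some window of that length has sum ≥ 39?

7

Extend right; whenever the sum reaches 39, record the length and shrink from the left:
add 4: running sum 4 < 39
add 8: running sum 12 < 39
add 2: running sum 14 < 39
add 5: running sum 19 < 39
add 8: running sum 27 < 39
add 1: running sum 28 < 39
add 7: running sum 35 < 39
add 8: shortest ending here [8, 2, 5, 8, 1, 7, 8] sum 39, len 7
add 3: shortest ending here [8, 2, 5, 8, 1, 7, 8, 3] sum 42, len 8
add 5: shortest ending here [2, 5, 8, 1, 7, 8, 3, 5] sum 39, len 8
add 8: shortest ending here [8, 1, 7, 8, 3, 5, 8] sum 40, len 7
add 4: shortest ending here [8, 1, 7, 8, 3, 5, 8, 4] sum 44, len 8
add 5: shortest ending here [7, 8, 3, 5, 8, 4, 5] sum 40, len 7
add 5: shortest ending here [7, 8, 3, 5, 8, 4, 5, 5] sum 45, len 8
add 5: shortest ending here [8, 3, 5, 8, 4, 5, 5, 5] sum 43, len 8
Shortest qualifying length: 7.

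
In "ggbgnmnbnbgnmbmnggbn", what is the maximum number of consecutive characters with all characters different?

add g: [g] len 1
add g (repeat g, move left end past it): [g] len 1
add b: [g, b] len 2
add g (repeat g, move left end past it): [b, g] len 2
add n: [b, g, n] len 3
add m: [b, g, n, m] len 4
add n (repeat n, move left end past it): [m, n] len 2
add b: [m, n, b] len 3
add n (repeat n, move left end past it): [b, n] len 2
add b (repeat b, move left end past it): [n, b] len 2
add g: [n, b, g] len 3
add n (repeat n, move left end past it): [b, g, n] len 3
add m: [b, g, n, m] len 4
add b (repeat b, move left end past it): [g, n, m, b] len 4
add m (repeat m, move left end past it): [b, m] len 2
add n: [b, m, n] len 3
add g: [b, m, n, g] len 4
add g (repeat g, move left end past it): [g] len 1
add b: [g, b] len 2
add n: [g, b, n] len 3
Longest all-distinct length: 4.

4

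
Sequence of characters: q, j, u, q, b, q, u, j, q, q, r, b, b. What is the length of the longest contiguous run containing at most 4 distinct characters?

10

[q] 1 distinct, len 1
[q, j] 2 distinct, len 2
[q, j, u] 3 distinct, len 3
[q, j, u, q] 3 distinct, len 4
[q, j, u, q, b] 4 distinct, len 5
[q, j, u, q, b, q] 4 distinct, len 6
[q, j, u, q, b, q, u] 4 distinct, len 7
[q, j, u, q, b, q, u, j] 4 distinct, len 8
[q, j, u, q, b, q, u, j, q] 4 distinct, len 9
[q, j, u, q, b, q, u, j, q, q] 4 distinct, len 10
[q, u, j, q, q, r] 4 distinct, len 6
[j, q, q, r, b] 4 distinct, len 5
[j, q, q, r, b, b] 4 distinct, len 6
Longest length with ≤4 distinct: 10.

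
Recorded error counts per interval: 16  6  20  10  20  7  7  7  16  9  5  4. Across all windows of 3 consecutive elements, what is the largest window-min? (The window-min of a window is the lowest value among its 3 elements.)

10

Each size-3 window and its min:
(16, 6, 20) → min 6
(6, 20, 10) → min 6
(20, 10, 20) → min 10
(10, 20, 7) → min 7
(20, 7, 7) → min 7
(7, 7, 7) → min 7
(7, 7, 16) → min 7
(7, 16, 9) → min 7
(16, 9, 5) → min 5
(9, 5, 4) → min 4
Largest of these is 10.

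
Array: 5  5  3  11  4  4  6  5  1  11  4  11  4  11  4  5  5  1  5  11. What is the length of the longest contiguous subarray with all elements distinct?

5

add 5: [5] len 1
add 5 (repeat 5, move left end past it): [5] len 1
add 3: [5, 3] len 2
add 11: [5, 3, 11] len 3
add 4: [5, 3, 11, 4] len 4
add 4 (repeat 4, move left end past it): [4] len 1
add 6: [4, 6] len 2
add 5: [4, 6, 5] len 3
add 1: [4, 6, 5, 1] len 4
add 11: [4, 6, 5, 1, 11] len 5
add 4 (repeat 4, move left end past it): [6, 5, 1, 11, 4] len 5
add 11 (repeat 11, move left end past it): [4, 11] len 2
add 4 (repeat 4, move left end past it): [11, 4] len 2
add 11 (repeat 11, move left end past it): [4, 11] len 2
add 4 (repeat 4, move left end past it): [11, 4] len 2
add 5: [11, 4, 5] len 3
add 5 (repeat 5, move left end past it): [5] len 1
add 1: [5, 1] len 2
add 5 (repeat 5, move left end past it): [1, 5] len 2
add 11: [1, 5, 11] len 3
Longest all-distinct length: 5.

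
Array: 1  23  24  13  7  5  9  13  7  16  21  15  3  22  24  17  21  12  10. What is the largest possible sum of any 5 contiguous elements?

96

(1, 23, 24, 13, 7) → sum 68
(23, 24, 13, 7, 5) → sum 72
(24, 13, 7, 5, 9) → sum 58
(13, 7, 5, 9, 13) → sum 47
(7, 5, 9, 13, 7) → sum 41
(5, 9, 13, 7, 16) → sum 50
(9, 13, 7, 16, 21) → sum 66
(13, 7, 16, 21, 15) → sum 72
(7, 16, 21, 15, 3) → sum 62
(16, 21, 15, 3, 22) → sum 77
(21, 15, 3, 22, 24) → sum 85
(15, 3, 22, 24, 17) → sum 81
(3, 22, 24, 17, 21) → sum 87
(22, 24, 17, 21, 12) → sum 96
(24, 17, 21, 12, 10) → sum 84
Largest of these is 96.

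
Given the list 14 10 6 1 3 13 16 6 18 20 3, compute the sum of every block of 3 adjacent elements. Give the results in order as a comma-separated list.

30, 17, 10, 17, 32, 35, 40, 44, 41

[14, 10, 6] → sum 30
[10, 6, 1] → sum 17
[6, 1, 3] → sum 10
[1, 3, 13] → sum 17
[3, 13, 16] → sum 32
[13, 16, 6] → sum 35
[16, 6, 18] → sum 40
[6, 18, 20] → sum 44
[18, 20, 3] → sum 41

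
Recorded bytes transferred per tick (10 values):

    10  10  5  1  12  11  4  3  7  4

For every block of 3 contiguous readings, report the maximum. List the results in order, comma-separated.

Sliding a size-3 window across the 10 values:
(10, 10, 5) → max 10
(10, 5, 1) → max 10
(5, 1, 12) → max 12
(1, 12, 11) → max 12
(12, 11, 4) → max 12
(11, 4, 3) → max 11
(4, 3, 7) → max 7
(3, 7, 4) → max 7

10, 10, 12, 12, 12, 11, 7, 7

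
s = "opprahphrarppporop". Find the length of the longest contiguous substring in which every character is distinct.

[o] len 1
[o, p] len 2
[p] len 1
[p, r] len 2
[p, r, a] len 3
[p, r, a, h] len 4
[r, a, h, p] len 4
[p, h] len 2
[p, h, r] len 3
[p, h, r, a] len 4
[a, r] len 2
[a, r, p] len 3
[p] len 1
[p] len 1
[p, o] len 2
[p, o, r] len 3
[r, o] len 2
[r, o, p] len 3
Longest all-distinct length: 4.

4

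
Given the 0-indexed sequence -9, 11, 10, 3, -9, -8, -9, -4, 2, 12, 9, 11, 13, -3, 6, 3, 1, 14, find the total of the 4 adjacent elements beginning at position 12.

19

Elements at indices 12..15: 13, -3, 6, 3
sum(13, -3, 6, 3) = 19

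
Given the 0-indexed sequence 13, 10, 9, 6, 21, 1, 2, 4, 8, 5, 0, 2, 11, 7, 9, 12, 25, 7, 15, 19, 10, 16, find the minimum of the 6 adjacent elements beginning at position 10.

0

Elements at indices 10..15: 0, 2, 11, 7, 9, 12
min(0, 2, 11, 7, 9, 12) = 0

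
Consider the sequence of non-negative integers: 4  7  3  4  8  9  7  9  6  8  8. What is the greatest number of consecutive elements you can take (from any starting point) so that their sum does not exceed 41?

6

→ 4: sum 4, len 1
→ 7: sum 11, len 2
→ 3: sum 14, len 3
→ 4: sum 18, len 4
→ 8: sum 26, len 5
→ 9: sum 35, len 6
→ 7 (dropped 4): sum 38, len 6
→ 9 (dropped 7): sum 40, len 6
→ 6 (dropped 3, 4): sum 39, len 5
→ 8 (dropped 8): sum 39, len 5
→ 8 (dropped 9): sum 38, len 5
Longest length seen: 6.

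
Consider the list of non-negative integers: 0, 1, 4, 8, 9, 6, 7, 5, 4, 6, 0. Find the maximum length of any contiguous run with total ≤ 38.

7

add 0: [0] sum 0, len 1
add 1: [0, 1] sum 1, len 2
add 4: [0, 1, 4] sum 5, len 3
add 8: [0, 1, 4, 8] sum 13, len 4
add 9: [0, 1, 4, 8, 9] sum 22, len 5
add 6: [0, 1, 4, 8, 9, 6] sum 28, len 6
add 7: [0, 1, 4, 8, 9, 6, 7] sum 35, len 7
add 5: [8, 9, 6, 7, 5] sum 35, len 5
add 4: [9, 6, 7, 5, 4] sum 31, len 5
add 6: [9, 6, 7, 5, 4, 6] sum 37, len 6
add 0: [9, 6, 7, 5, 4, 6, 0] sum 37, len 7
Longest length seen: 7.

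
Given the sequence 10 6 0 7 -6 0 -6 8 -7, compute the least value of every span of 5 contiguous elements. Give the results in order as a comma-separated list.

-6, -6, -6, -6, -7

(10, 6, 0, 7, -6) → min -6
(6, 0, 7, -6, 0) → min -6
(0, 7, -6, 0, -6) → min -6
(7, -6, 0, -6, 8) → min -6
(-6, 0, -6, 8, -7) → min -7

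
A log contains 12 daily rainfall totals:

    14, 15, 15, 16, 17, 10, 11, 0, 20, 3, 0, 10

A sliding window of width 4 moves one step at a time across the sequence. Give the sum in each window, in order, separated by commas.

60, 63, 58, 54, 38, 41, 34, 23, 33

(14, 15, 15, 16) → sum 60
(15, 15, 16, 17) → sum 63
(15, 16, 17, 10) → sum 58
(16, 17, 10, 11) → sum 54
(17, 10, 11, 0) → sum 38
(10, 11, 0, 20) → sum 41
(11, 0, 20, 3) → sum 34
(0, 20, 3, 0) → sum 23
(20, 3, 0, 10) → sum 33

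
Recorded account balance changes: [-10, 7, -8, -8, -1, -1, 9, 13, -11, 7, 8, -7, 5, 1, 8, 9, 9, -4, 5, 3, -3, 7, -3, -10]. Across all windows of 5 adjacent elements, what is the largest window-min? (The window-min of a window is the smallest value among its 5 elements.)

1

Each size-5 window and its min:
[-10, 7, -8, -8, -1] → min -10
[7, -8, -8, -1, -1] → min -8
[-8, -8, -1, -1, 9] → min -8
[-8, -1, -1, 9, 13] → min -8
[-1, -1, 9, 13, -11] → min -11
[-1, 9, 13, -11, 7] → min -11
[9, 13, -11, 7, 8] → min -11
[13, -11, 7, 8, -7] → min -11
[-11, 7, 8, -7, 5] → min -11
[7, 8, -7, 5, 1] → min -7
[8, -7, 5, 1, 8] → min -7
[-7, 5, 1, 8, 9] → min -7
[5, 1, 8, 9, 9] → min 1
[1, 8, 9, 9, -4] → min -4
[8, 9, 9, -4, 5] → min -4
[9, 9, -4, 5, 3] → min -4
[9, -4, 5, 3, -3] → min -4
[-4, 5, 3, -3, 7] → min -4
[5, 3, -3, 7, -3] → min -3
[3, -3, 7, -3, -10] → min -10
Largest of these is 1.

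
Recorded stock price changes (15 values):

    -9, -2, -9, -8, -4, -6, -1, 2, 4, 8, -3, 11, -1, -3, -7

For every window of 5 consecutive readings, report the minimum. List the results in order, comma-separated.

(-9, -2, -9, -8, -4) → min -9
(-2, -9, -8, -4, -6) → min -9
(-9, -8, -4, -6, -1) → min -9
(-8, -4, -6, -1, 2) → min -8
(-4, -6, -1, 2, 4) → min -6
(-6, -1, 2, 4, 8) → min -6
(-1, 2, 4, 8, -3) → min -3
(2, 4, 8, -3, 11) → min -3
(4, 8, -3, 11, -1) → min -3
(8, -3, 11, -1, -3) → min -3
(-3, 11, -1, -3, -7) → min -7

-9, -9, -9, -8, -6, -6, -3, -3, -3, -3, -7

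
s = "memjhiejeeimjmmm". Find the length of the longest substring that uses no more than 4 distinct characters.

add m: window [m] (1 distinct), len 1
add e: window [m, e] (2 distinct), len 2
add m: window [m, e, m] (2 distinct), len 3
add j: window [m, e, m, j] (3 distinct), len 4
add h: window [m, e, m, j, h] (4 distinct), len 5
add i: window [m, j, h, i] (4 distinct), len 4
add e: window [j, h, i, e] (4 distinct), len 4
add j: window [j, h, i, e, j] (4 distinct), len 5
add e: window [j, h, i, e, j, e] (4 distinct), len 6
add e: window [j, h, i, e, j, e, e] (4 distinct), len 7
add i: window [j, h, i, e, j, e, e, i] (4 distinct), len 8
add m: window [i, e, j, e, e, i, m] (4 distinct), len 7
add j: window [i, e, j, e, e, i, m, j] (4 distinct), len 8
add m: window [i, e, j, e, e, i, m, j, m] (4 distinct), len 9
add m: window [i, e, j, e, e, i, m, j, m, m] (4 distinct), len 10
add m: window [i, e, j, e, e, i, m, j, m, m, m] (4 distinct), len 11
Longest length with ≤4 distinct: 11.

11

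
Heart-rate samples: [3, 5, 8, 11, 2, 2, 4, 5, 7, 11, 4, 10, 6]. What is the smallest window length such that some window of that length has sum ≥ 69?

11

add 3: running sum 3 < 69
add 5: running sum 8 < 69
add 8: running sum 16 < 69
add 11: running sum 27 < 69
add 2: running sum 29 < 69
add 2: running sum 31 < 69
add 4: running sum 35 < 69
add 5: running sum 40 < 69
add 7: running sum 47 < 69
add 11: running sum 58 < 69
add 4: running sum 62 < 69
end 11: [5, 8, 11, 2, 2, 4, 5, 7, 11, 4, 10] sum 69, len 11
end 12: [8, 11, 2, 2, 4, 5, 7, 11, 4, 10, 6] sum 70, len 11
Shortest qualifying length: 11.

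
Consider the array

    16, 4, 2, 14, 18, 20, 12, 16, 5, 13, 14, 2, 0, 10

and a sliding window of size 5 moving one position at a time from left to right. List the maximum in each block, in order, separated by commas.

18, 20, 20, 20, 20, 20, 16, 16, 14, 14

[16, 4, 2, 14, 18] → max 18
[4, 2, 14, 18, 20] → max 20
[2, 14, 18, 20, 12] → max 20
[14, 18, 20, 12, 16] → max 20
[18, 20, 12, 16, 5] → max 20
[20, 12, 16, 5, 13] → max 20
[12, 16, 5, 13, 14] → max 16
[16, 5, 13, 14, 2] → max 16
[5, 13, 14, 2, 0] → max 14
[13, 14, 2, 0, 10] → max 14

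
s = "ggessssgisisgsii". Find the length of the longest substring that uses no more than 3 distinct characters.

[g] 1 distinct, len 1
[g, g] 1 distinct, len 2
[g, g, e] 2 distinct, len 3
[g, g, e, s] 3 distinct, len 4
[g, g, e, s, s] 3 distinct, len 5
[g, g, e, s, s, s] 3 distinct, len 6
[g, g, e, s, s, s, s] 3 distinct, len 7
[g, g, e, s, s, s, s, g] 3 distinct, len 8
[s, s, s, s, g, i] 3 distinct, len 6
[s, s, s, s, g, i, s] 3 distinct, len 7
[s, s, s, s, g, i, s, i] 3 distinct, len 8
[s, s, s, s, g, i, s, i, s] 3 distinct, len 9
[s, s, s, s, g, i, s, i, s, g] 3 distinct, len 10
[s, s, s, s, g, i, s, i, s, g, s] 3 distinct, len 11
[s, s, s, s, g, i, s, i, s, g, s, i] 3 distinct, len 12
[s, s, s, s, g, i, s, i, s, g, s, i, i] 3 distinct, len 13
Longest length with ≤3 distinct: 13.

13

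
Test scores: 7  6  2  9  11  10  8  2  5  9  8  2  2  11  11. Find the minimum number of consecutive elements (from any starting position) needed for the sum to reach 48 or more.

7

Extend right; whenever the sum reaches 48, record the length and shrink from the left:
add 7: running sum 7 < 48
add 6: running sum 13 < 48
add 2: running sum 15 < 48
add 9: running sum 24 < 48
add 11: running sum 35 < 48
add 10: running sum 45 < 48
end 6: [7, 6, 2, 9, 11, 10, 8] sum 53, len 7
end 7: [6, 2, 9, 11, 10, 8, 2] sum 48, len 7
end 8: [6, 2, 9, 11, 10, 8, 2, 5] sum 53, len 8
end 9: [9, 11, 10, 8, 2, 5, 9] sum 54, len 7
end 10: [11, 10, 8, 2, 5, 9, 8] sum 53, len 7
end 11: [11, 10, 8, 2, 5, 9, 8, 2] sum 55, len 8
end 12: [11, 10, 8, 2, 5, 9, 8, 2, 2] sum 57, len 9
end 13: [10, 8, 2, 5, 9, 8, 2, 2, 11] sum 57, len 9
end 14: [5, 9, 8, 2, 2, 11, 11] sum 48, len 7
Shortest qualifying length: 7.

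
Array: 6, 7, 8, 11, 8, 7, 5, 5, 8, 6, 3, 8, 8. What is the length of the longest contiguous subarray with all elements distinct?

[6] len 1
[6, 7] len 2
[6, 7, 8] len 3
[6, 7, 8, 11] len 4
[11, 8] len 2
[11, 8, 7] len 3
[11, 8, 7, 5] len 4
[5] len 1
[5, 8] len 2
[5, 8, 6] len 3
[5, 8, 6, 3] len 4
[6, 3, 8] len 3
[8] len 1
Longest all-distinct length: 4.

4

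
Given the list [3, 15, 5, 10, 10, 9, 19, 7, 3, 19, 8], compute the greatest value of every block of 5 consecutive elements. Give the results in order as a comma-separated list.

(3, 15, 5, 10, 10) → max 15
(15, 5, 10, 10, 9) → max 15
(5, 10, 10, 9, 19) → max 19
(10, 10, 9, 19, 7) → max 19
(10, 9, 19, 7, 3) → max 19
(9, 19, 7, 3, 19) → max 19
(19, 7, 3, 19, 8) → max 19

15, 15, 19, 19, 19, 19, 19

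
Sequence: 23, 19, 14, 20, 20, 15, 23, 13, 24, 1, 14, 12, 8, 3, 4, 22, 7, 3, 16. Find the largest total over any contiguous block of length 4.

23 19 14 20 → sum 76
19 14 20 20 → sum 73
14 20 20 15 → sum 69
20 20 15 23 → sum 78
20 15 23 13 → sum 71
15 23 13 24 → sum 75
23 13 24 1 → sum 61
13 24 1 14 → sum 52
24 1 14 12 → sum 51
1 14 12 8 → sum 35
14 12 8 3 → sum 37
12 8 3 4 → sum 27
8 3 4 22 → sum 37
3 4 22 7 → sum 36
4 22 7 3 → sum 36
22 7 3 16 → sum 48
Largest of these is 78.

78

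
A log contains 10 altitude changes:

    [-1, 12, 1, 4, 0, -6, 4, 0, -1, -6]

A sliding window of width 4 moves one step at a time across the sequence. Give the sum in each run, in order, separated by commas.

(-1, 12, 1, 4) → sum 16
(12, 1, 4, 0) → sum 17
(1, 4, 0, -6) → sum -1
(4, 0, -6, 4) → sum 2
(0, -6, 4, 0) → sum -2
(-6, 4, 0, -1) → sum -3
(4, 0, -1, -6) → sum -3

16, 17, -1, 2, -2, -3, -3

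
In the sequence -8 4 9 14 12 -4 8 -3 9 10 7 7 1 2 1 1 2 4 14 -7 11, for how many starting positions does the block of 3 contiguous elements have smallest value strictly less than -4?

(-8, 4, 9) → min -8  < -4 ✓
(4, 9, 14) → min 4
(9, 14, 12) → min 9
(14, 12, -4) → min -4
(12, -4, 8) → min -4
(-4, 8, -3) → min -4
(8, -3, 9) → min -3
(-3, 9, 10) → min -3
(9, 10, 7) → min 7
(10, 7, 7) → min 7
(7, 7, 1) → min 1
(7, 1, 2) → min 1
(1, 2, 1) → min 1
(2, 1, 1) → min 1
(1, 1, 2) → min 1
(1, 2, 4) → min 1
(2, 4, 14) → min 2
(4, 14, -7) → min -7  < -4 ✓
(14, -7, 11) → min -7  < -4 ✓
3 windows satisfy the condition.

3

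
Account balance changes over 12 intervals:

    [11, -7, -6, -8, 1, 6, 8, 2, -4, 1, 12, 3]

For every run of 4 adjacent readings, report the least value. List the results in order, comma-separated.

Sliding a size-4 window across the 12 values:
11 -7 -6 -8 → min -8
-7 -6 -8 1 → min -8
-6 -8 1 6 → min -8
-8 1 6 8 → min -8
1 6 8 2 → min 1
6 8 2 -4 → min -4
8 2 -4 1 → min -4
2 -4 1 12 → min -4
-4 1 12 3 → min -4

-8, -8, -8, -8, 1, -4, -4, -4, -4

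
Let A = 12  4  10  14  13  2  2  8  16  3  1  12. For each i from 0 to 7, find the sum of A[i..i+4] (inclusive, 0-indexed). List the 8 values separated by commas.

53, 43, 41, 39, 41, 31, 30, 40

[12, 4, 10, 14, 13] → sum 53
[4, 10, 14, 13, 2] → sum 43
[10, 14, 13, 2, 2] → sum 41
[14, 13, 2, 2, 8] → sum 39
[13, 2, 2, 8, 16] → sum 41
[2, 2, 8, 16, 3] → sum 31
[2, 8, 16, 3, 1] → sum 30
[8, 16, 3, 1, 12] → sum 40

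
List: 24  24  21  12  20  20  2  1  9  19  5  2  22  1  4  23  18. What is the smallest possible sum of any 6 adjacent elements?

Window sums for each of the 12 positions:
24 24 21 12 20 20 → sum 121
24 21 12 20 20 2 → sum 99
21 12 20 20 2 1 → sum 76
12 20 20 2 1 9 → sum 64
20 20 2 1 9 19 → sum 71
20 2 1 9 19 5 → sum 56
2 1 9 19 5 2 → sum 38
1 9 19 5 2 22 → sum 58
9 19 5 2 22 1 → sum 58
19 5 2 22 1 4 → sum 53
5 2 22 1 4 23 → sum 57
2 22 1 4 23 18 → sum 70
Smallest of these is 38.

38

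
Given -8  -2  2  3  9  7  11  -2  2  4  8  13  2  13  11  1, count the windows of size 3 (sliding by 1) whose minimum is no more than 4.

13

[-8, -2, 2] → min -8  ≤ 4 ✓
[-2, 2, 3] → min -2  ≤ 4 ✓
[2, 3, 9] → min 2  ≤ 4 ✓
[3, 9, 7] → min 3  ≤ 4 ✓
[9, 7, 11] → min 7
[7, 11, -2] → min -2  ≤ 4 ✓
[11, -2, 2] → min -2  ≤ 4 ✓
[-2, 2, 4] → min -2  ≤ 4 ✓
[2, 4, 8] → min 2  ≤ 4 ✓
[4, 8, 13] → min 4  ≤ 4 ✓
[8, 13, 2] → min 2  ≤ 4 ✓
[13, 2, 13] → min 2  ≤ 4 ✓
[2, 13, 11] → min 2  ≤ 4 ✓
[13, 11, 1] → min 1  ≤ 4 ✓
13 windows satisfy the condition.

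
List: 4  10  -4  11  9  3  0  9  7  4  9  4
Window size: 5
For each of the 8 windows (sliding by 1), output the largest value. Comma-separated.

[4, 10, -4, 11, 9] → max 11
[10, -4, 11, 9, 3] → max 11
[-4, 11, 9, 3, 0] → max 11
[11, 9, 3, 0, 9] → max 11
[9, 3, 0, 9, 7] → max 9
[3, 0, 9, 7, 4] → max 9
[0, 9, 7, 4, 9] → max 9
[9, 7, 4, 9, 4] → max 9

11, 11, 11, 11, 9, 9, 9, 9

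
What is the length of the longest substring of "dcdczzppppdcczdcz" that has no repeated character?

3

add d: [d] len 1
add c: [d, c] len 2
add d (repeat d, move left end past it): [c, d] len 2
add c (repeat c, move left end past it): [d, c] len 2
add z: [d, c, z] len 3
add z (repeat z, move left end past it): [z] len 1
add p: [z, p] len 2
add p (repeat p, move left end past it): [p] len 1
add p (repeat p, move left end past it): [p] len 1
add p (repeat p, move left end past it): [p] len 1
add d: [p, d] len 2
add c: [p, d, c] len 3
add c (repeat c, move left end past it): [c] len 1
add z: [c, z] len 2
add d: [c, z, d] len 3
add c (repeat c, move left end past it): [z, d, c] len 3
add z (repeat z, move left end past it): [d, c, z] len 3
Longest all-distinct length: 3.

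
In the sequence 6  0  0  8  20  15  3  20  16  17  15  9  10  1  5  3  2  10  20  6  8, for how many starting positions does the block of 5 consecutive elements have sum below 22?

[6, 0, 0, 8, 20] → sum 34
[0, 0, 8, 20, 15] → sum 43
[0, 8, 20, 15, 3] → sum 46
[8, 20, 15, 3, 20] → sum 66
[20, 15, 3, 20, 16] → sum 74
[15, 3, 20, 16, 17] → sum 71
[3, 20, 16, 17, 15] → sum 71
[20, 16, 17, 15, 9] → sum 77
[16, 17, 15, 9, 10] → sum 67
[17, 15, 9, 10, 1] → sum 52
[15, 9, 10, 1, 5] → sum 40
[9, 10, 1, 5, 3] → sum 28
[10, 1, 5, 3, 2] → sum 21  < 22 ✓
[1, 5, 3, 2, 10] → sum 21  < 22 ✓
[5, 3, 2, 10, 20] → sum 40
[3, 2, 10, 20, 6] → sum 41
[2, 10, 20, 6, 8] → sum 46
2 windows satisfy the condition.

2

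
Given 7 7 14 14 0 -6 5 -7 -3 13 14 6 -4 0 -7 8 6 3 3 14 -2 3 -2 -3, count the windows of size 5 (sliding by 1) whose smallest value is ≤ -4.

[7, 7, 14, 14, 0] → min 0
[7, 14, 14, 0, -6] → min -6  ≤ -4 ✓
[14, 14, 0, -6, 5] → min -6  ≤ -4 ✓
[14, 0, -6, 5, -7] → min -7  ≤ -4 ✓
[0, -6, 5, -7, -3] → min -7  ≤ -4 ✓
[-6, 5, -7, -3, 13] → min -7  ≤ -4 ✓
[5, -7, -3, 13, 14] → min -7  ≤ -4 ✓
[-7, -3, 13, 14, 6] → min -7  ≤ -4 ✓
[-3, 13, 14, 6, -4] → min -4  ≤ -4 ✓
[13, 14, 6, -4, 0] → min -4  ≤ -4 ✓
[14, 6, -4, 0, -7] → min -7  ≤ -4 ✓
[6, -4, 0, -7, 8] → min -7  ≤ -4 ✓
[-4, 0, -7, 8, 6] → min -7  ≤ -4 ✓
[0, -7, 8, 6, 3] → min -7  ≤ -4 ✓
[-7, 8, 6, 3, 3] → min -7  ≤ -4 ✓
[8, 6, 3, 3, 14] → min 3
[6, 3, 3, 14, -2] → min -2
[3, 3, 14, -2, 3] → min -2
[3, 14, -2, 3, -2] → min -2
[14, -2, 3, -2, -3] → min -3
14 windows satisfy the condition.

14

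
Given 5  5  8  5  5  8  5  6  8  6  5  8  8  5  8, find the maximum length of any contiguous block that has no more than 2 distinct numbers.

7

Extend right; when distinct count exceeds 2, shrink from the left:
[5] 1 distinct, len 1
[5, 5] 1 distinct, len 2
[5, 5, 8] 2 distinct, len 3
[5, 5, 8, 5] 2 distinct, len 4
[5, 5, 8, 5, 5] 2 distinct, len 5
[5, 5, 8, 5, 5, 8] 2 distinct, len 6
[5, 5, 8, 5, 5, 8, 5] 2 distinct, len 7
[5, 6] 2 distinct, len 2
[6, 8] 2 distinct, len 2
[6, 8, 6] 2 distinct, len 3
[6, 5] 2 distinct, len 2
[5, 8] 2 distinct, len 2
[5, 8, 8] 2 distinct, len 3
[5, 8, 8, 5] 2 distinct, len 4
[5, 8, 8, 5, 8] 2 distinct, len 5
Longest length with ≤2 distinct: 7.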